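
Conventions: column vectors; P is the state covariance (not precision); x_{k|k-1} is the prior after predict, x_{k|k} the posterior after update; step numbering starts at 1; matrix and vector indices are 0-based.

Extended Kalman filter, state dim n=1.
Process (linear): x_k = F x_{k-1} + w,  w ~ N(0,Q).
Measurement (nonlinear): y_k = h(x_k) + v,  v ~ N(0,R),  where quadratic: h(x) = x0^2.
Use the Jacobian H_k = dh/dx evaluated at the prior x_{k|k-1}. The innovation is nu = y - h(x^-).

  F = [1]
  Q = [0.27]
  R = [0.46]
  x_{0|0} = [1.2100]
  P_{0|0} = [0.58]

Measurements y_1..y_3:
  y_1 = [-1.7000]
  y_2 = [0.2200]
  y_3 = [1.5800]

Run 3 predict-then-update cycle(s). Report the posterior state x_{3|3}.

step 1: x^-=[1.2100]  P^-=[0.8500]  H_jac=[2.4200]  S=[5.4379]  K=[0.3783]  nu=[-3.1641]  x^+=[0.0131]  P^+=[0.0719]
step 2: x^-=[0.0131]  P^-=[0.3419]  H_jac=[0.0262]  S=[0.4602]  K=[0.0195]  nu=[0.2198]  x^+=[0.0174]  P^+=[0.3417]
step 3: x^-=[0.0174]  P^-=[0.6117]  H_jac=[0.0348]  S=[0.4607]  K=[0.0462]  nu=[1.5797]  x^+=[0.0904]  P^+=[0.6107]

x_post = [0.0904]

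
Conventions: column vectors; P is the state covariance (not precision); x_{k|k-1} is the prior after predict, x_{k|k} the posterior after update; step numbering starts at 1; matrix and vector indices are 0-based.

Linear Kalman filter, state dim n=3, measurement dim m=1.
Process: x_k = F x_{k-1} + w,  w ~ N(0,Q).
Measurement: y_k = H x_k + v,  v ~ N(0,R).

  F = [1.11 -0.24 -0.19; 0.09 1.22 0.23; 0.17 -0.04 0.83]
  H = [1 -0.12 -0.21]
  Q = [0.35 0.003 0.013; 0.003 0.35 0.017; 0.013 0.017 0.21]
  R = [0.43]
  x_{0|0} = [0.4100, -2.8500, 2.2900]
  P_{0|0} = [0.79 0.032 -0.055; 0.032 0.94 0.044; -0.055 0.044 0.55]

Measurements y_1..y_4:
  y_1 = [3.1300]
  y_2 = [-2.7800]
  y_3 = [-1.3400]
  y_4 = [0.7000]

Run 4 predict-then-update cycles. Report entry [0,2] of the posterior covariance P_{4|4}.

P_post[0,2] = 0.1304

step 1: x^-=[0.7040, -2.9134, 2.0844]  P^-=[1.4075 -0.2004 0.0243; -0.2004 1.8140 0.1326; 0.0243 0.1326 0.5944]  S=[1.9344]  K=[0.7374; -0.2305; -0.0602]  nu=[2.5141]  x^+=[2.5579, -3.4930, 1.9331]  P^+=[0.3556 0.1284 0.1102; 0.1284 1.7112 0.1058; 0.1102 0.1058 0.5873]
step 2: x^-=[3.3103, -3.5866, 2.1790]  P^-=[0.8027 -0.3212 0.0706; -0.3212 3.0231 0.1959; 0.0706 0.1959 0.6500]  S=[1.3622]  K=[0.6067; -0.5323; -0.0656]  nu=[-6.0631]  x^+=[-0.3680, -0.3593, 2.5768]  P^+=[0.3013 0.1187 0.1248; 0.1187 2.6371 0.1483; 0.1248 0.1483 0.6441]
step 3: x^-=[-0.8119, 0.1212, 2.0906]  P^-=[0.7940 -0.6218 0.0661; -0.6218 4.4261 0.2031; 0.0661 0.2031 0.6904]  S=[1.4499]  K=[0.5895; -0.8246; -0.0712]  nu=[-0.0746]  x^+=[-0.8558, 0.1827, 2.0959]  P^+=[0.2901 0.0830 0.1270; 0.0830 3.4402 0.1179; 0.1270 0.1179 0.6831]
step 4: x^-=[-1.3920, 0.6279, 1.5868]  P^-=[0.8432 -0.8981 0.0762; -0.8981 5.5986 0.1337; 0.0762 0.1337 0.7213]  S=[1.5759]  K=[0.5933; -1.0140; -0.0579]  nu=[2.5006]  x^+=[0.0916, -1.9078, 1.4420]  P^+=[0.2885 0.0500 0.1304; 0.0500 3.9781 0.0411; 0.1304 0.0411 0.7160]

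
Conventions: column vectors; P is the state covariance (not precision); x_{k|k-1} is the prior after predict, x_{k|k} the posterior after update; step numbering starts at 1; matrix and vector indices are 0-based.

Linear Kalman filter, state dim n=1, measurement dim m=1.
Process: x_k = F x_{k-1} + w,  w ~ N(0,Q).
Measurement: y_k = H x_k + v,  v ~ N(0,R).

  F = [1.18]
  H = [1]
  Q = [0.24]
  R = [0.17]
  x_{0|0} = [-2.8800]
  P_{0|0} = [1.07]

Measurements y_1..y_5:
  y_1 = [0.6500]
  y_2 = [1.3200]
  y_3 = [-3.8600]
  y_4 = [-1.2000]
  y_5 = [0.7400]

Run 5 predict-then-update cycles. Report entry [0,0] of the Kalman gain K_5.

step 1: x^-=[-3.3984]  P^-=[1.7299]  S=[1.8999]  K=[0.9105]  nu=[4.0484]  x^+=[0.2877]  P^+=[0.1548]
step 2: x^-=[0.3395]  P^-=[0.4555]  S=[0.6255]  K=[0.7282]  nu=[0.9805]  x^+=[1.0535]  P^+=[0.1238]
step 3: x^-=[1.2432]  P^-=[0.4124]  S=[0.5824]  K=[0.7081]  nu=[-5.1032]  x^+=[-2.3703]  P^+=[0.1204]
step 4: x^-=[-2.7970]  P^-=[0.4076]  S=[0.5776]  K=[0.7057]  nu=[1.5970]  x^+=[-1.6700]  P^+=[0.1200]
step 5: x^-=[-1.9706]  P^-=[0.4070]  S=[0.5770]  K=[0.7054]  nu=[2.7106]  x^+=[-0.0586]  P^+=[0.1199]

K[0,0] = 0.7054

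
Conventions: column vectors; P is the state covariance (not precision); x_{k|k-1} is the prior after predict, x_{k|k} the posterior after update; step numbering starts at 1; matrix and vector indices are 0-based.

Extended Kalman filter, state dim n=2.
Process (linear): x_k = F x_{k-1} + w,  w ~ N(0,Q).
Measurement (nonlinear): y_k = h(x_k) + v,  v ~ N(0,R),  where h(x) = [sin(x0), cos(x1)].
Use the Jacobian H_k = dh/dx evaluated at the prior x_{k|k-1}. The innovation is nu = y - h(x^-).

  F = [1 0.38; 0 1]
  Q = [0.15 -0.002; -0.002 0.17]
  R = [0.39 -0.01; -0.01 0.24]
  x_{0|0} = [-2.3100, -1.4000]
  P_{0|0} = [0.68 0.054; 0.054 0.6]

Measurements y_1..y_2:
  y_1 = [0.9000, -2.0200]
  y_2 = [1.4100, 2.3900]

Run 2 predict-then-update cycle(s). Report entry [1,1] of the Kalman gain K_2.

K[1,1] = 0.0482

step 1: x^-=[-2.8420, -1.4000]  P^-=[0.9577 0.2800; 0.2800 0.7700]  H_jac=[-0.9555 0.0000; 0.0000 0.9854]  S=[1.2643 -0.2736; -0.2736 0.9878]  K=[-0.7056 0.0839; -0.0482 0.7548]  nu=[1.1951, -2.1900]  x^+=[-3.8690, -3.1107]  P^+=[0.2889 0.0276; 0.0276 0.1843]
step 2: x^-=[-5.0510, -3.1107]  P^-=[0.4865 0.0956; 0.0956 0.3543]  H_jac=[0.3322 0.0000; 0.0000 0.0309]  S=[0.4437 -0.0090; -0.0090 0.2403]  K=[0.3648 0.0260; 0.0726 0.0482]  nu=[0.4668, 3.3895]  x^+=[-4.7927, -2.9134]  P^+=[0.4274 0.0838; 0.0838 0.3515]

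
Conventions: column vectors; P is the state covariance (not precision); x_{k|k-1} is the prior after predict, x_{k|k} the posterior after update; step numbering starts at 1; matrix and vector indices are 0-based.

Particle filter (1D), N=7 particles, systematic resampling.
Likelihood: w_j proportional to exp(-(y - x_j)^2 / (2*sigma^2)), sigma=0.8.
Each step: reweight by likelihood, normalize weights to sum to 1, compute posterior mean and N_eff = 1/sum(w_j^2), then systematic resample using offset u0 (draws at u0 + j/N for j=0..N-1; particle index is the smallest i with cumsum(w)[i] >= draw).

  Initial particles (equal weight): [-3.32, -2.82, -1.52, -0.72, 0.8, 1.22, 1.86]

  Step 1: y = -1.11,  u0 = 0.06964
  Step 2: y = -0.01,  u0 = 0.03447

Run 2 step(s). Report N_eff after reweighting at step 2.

step 1: w=[0.0112, 0.0519, 0.4470, 0.4526, 0.0295, 0.0073, 0.0005]  mean=-1.1554  Neff=2.4489  idx=[2, 2, 2, 2, 3, 3, 3]
step 2: w=[0.0624, 0.0624, 0.0624, 0.0624, 0.2501, 0.2501, 0.2501]  mean=-0.9198  Neff=4.9210  idx=[0, 2, 4, 4, 5, 5, 6]

N_eff = 4.9210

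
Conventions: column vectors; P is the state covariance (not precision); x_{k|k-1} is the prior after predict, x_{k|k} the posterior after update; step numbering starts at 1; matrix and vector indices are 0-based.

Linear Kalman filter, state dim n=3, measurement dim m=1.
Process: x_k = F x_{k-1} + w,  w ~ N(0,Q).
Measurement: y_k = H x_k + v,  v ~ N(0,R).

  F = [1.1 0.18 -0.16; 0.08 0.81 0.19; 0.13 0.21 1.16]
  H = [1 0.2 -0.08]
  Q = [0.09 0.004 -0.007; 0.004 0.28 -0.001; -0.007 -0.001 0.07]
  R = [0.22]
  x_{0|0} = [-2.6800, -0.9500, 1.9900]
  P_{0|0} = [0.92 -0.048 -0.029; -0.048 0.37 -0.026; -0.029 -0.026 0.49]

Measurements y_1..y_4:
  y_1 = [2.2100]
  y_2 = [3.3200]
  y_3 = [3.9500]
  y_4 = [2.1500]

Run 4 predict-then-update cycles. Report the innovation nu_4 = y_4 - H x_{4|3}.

step 1: x^-=[-3.4374, -0.6058, 1.7605]  P^-=[1.2204 0.0773 -0.0056; 0.0773 0.5312 0.1448; -0.0056 0.1448 0.7372]  S=[1.4936]  K=[0.8278; 0.1152; -0.0238]  nu=[5.9094]  x^+=[1.4542, 0.0747, 1.6197]  P^+=[0.1970 -0.0650 0.0239; -0.0650 0.5114 0.1489; 0.0239 0.1489 0.7363]
step 2: x^-=[1.3539, 0.4846, 2.0836]  P^-=[0.3211 0.0051 -0.0566; 0.0051 0.6815 0.3910; -0.0566 0.3910 1.1629]  S=[0.5744]  K=[0.5687; 0.1918; -0.1244]  nu=[2.0358]  x^+=[2.5117, 0.8750, 1.8303]  P^+=[0.1353 -0.0575 -0.0160; -0.0575 0.6604 0.4047; -0.0160 0.4047 1.1540]
step 3: x^-=[2.6275, 1.2574, 2.6334]  P^-=[0.2642 -0.0167 -0.1407; -0.0167 0.8724 0.7546; -0.1407 0.7546 1.8434]  S=[0.5226]  K=[0.5207; 0.1864; -0.2626]  nu=[1.2817]  x^+=[3.2949, 1.4963, 2.2969]  P^+=[0.1225 -0.0674 -0.0692; -0.0674 0.8543 0.7802; -0.0692 0.7802 1.8074]
step 4: x^-=[3.5263, 1.9120, 3.4070]  P^-=[0.2649 -0.0647 -0.2600; -0.0647 1.1358 1.2917; -0.2600 1.2917 2.8973]  S=[0.5233]  K=[0.5213; 0.1130; -0.4461]  nu=[-1.4861]  x^+=[2.7516, 1.7441, 4.0699]  P^+=[0.1227 -0.0955 -0.1383; -0.0955 1.1291 1.3181; -0.1383 1.3181 2.7932]

innov = [-1.4861]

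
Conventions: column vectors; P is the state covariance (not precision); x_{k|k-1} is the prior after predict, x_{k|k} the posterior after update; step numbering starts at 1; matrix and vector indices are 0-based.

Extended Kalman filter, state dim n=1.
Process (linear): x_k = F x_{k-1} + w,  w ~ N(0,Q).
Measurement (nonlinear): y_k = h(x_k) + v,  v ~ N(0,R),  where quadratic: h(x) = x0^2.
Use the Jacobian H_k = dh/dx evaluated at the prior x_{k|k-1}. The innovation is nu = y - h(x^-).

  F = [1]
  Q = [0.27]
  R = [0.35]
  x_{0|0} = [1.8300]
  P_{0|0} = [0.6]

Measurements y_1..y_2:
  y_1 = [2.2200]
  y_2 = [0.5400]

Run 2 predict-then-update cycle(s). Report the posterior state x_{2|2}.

x_post = [1.0078]

step 1: x^-=[1.8300]  P^-=[0.8700]  H_jac=[3.6600]  S=[12.0042]  K=[0.2653]  nu=[-1.1289]  x^+=[1.5306]  P^+=[0.0254]
step 2: x^-=[1.5306]  P^-=[0.2954]  H_jac=[3.0611]  S=[3.1177]  K=[0.2900]  nu=[-1.8026]  x^+=[1.0078]  P^+=[0.0332]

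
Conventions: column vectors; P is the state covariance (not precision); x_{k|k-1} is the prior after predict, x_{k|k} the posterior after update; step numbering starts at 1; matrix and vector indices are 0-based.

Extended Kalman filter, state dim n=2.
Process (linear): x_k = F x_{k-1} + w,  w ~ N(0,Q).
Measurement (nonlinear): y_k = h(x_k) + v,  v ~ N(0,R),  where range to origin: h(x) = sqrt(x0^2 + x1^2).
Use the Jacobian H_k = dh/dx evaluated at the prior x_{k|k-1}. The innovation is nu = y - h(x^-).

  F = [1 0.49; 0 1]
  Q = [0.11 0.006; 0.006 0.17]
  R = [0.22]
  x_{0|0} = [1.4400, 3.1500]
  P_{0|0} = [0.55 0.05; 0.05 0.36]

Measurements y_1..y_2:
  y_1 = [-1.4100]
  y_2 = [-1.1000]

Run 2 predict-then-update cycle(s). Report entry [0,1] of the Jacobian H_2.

H_jac[0,1] = 0.4915

step 1: x^-=[2.9835, 3.1500]  P^-=[0.7954 0.2324; 0.2324 0.5300]  H_jac=[0.6877 0.7260]  S=[1.1076]  K=[0.6462; 0.4917]  nu=[-5.7486]  x^+=[-0.7313, 0.3233]  P^+=[0.3329 -0.1195; -0.1195 0.2622]
step 2: x^-=[-0.5729, 0.3233]  P^-=[0.3888 0.0150; 0.0150 0.4322]  H_jac=[-0.8709 0.4915]  S=[0.6065]  K=[-0.5461; 0.3288]  nu=[-1.7578]  x^+=[0.3871, -0.2547]  P^+=[0.2079 0.1239; 0.1239 0.3666]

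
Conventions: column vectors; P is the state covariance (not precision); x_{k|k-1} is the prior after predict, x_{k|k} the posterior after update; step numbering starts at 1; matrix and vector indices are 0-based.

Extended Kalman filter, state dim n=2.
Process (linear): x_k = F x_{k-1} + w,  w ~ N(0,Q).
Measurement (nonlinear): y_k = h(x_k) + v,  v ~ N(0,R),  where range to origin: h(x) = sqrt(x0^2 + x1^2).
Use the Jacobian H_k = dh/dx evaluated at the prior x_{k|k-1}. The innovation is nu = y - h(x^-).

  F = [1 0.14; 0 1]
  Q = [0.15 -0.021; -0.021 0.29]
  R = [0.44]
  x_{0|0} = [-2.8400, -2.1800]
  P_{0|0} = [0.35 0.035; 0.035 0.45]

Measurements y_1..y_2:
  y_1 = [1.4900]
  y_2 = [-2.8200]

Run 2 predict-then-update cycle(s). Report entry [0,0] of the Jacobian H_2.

step 1: x^-=[-3.1452, -2.1800]  P^-=[0.5186 0.0770; 0.0770 0.7400]  H_jac=[-0.8219 -0.5697]  S=[1.1026]  K=[-0.4264; -0.4397]  nu=[-2.3368]  x^+=[-2.1488, -1.1524]  P^+=[0.3182 -0.1297; -0.1297 0.5268]
step 2: x^-=[-2.3102, -1.1524]  P^-=[0.4422 -0.0770; -0.0770 0.8168]  H_jac=[-0.8948 -0.4464]  S=[0.8953]  K=[-0.4036; -0.3303]  nu=[-5.4017]  x^+=[-0.1303, 0.6318]  P^+=[0.2964 -0.1963; -0.1963 0.7191]

H_jac[0,0] = -0.8948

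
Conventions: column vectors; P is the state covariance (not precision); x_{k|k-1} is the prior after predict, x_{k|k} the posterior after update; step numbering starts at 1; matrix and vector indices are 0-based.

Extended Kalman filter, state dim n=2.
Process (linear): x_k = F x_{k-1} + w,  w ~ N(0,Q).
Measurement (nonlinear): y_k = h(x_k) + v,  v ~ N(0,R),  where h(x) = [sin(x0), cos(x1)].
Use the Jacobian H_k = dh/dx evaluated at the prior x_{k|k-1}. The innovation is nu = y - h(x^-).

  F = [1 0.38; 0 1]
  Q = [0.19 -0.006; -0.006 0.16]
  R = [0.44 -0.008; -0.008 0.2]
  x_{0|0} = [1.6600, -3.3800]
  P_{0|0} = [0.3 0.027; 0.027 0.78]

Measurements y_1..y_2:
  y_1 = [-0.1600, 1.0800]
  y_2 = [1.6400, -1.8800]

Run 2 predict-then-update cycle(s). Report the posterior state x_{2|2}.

step 1: x^-=[0.3756, -3.3800]  P^-=[0.6232 0.3174; 0.3174 0.9400]  H_jac=[0.9303 0.0000; 0.0000 -0.2362]  S=[0.9793 -0.0777; -0.0777 0.2524]  K=[0.5826 -0.1175; 0.2375 -0.8063]  nu=[-0.5268, 2.0517]  x^+=[-0.1725, -5.1594]  P^+=[0.2766 0.1193; 0.1193 0.6909]
step 2: x^-=[-2.1331, -5.1594]  P^-=[0.6570 0.3758; 0.3758 0.8509]  H_jac=[-0.5331 0.0000; 0.0000 -0.9017]  S=[0.6267 0.1727; 0.1727 0.8919]  K=[-0.4798 -0.2871; -0.0873 -0.8434]  nu=[2.4861, -2.3123]  x^+=[-2.6620, -3.4264]  P^+=[0.3917 0.0594; 0.0594 0.1863]

x_post = [-2.6620, -3.4264]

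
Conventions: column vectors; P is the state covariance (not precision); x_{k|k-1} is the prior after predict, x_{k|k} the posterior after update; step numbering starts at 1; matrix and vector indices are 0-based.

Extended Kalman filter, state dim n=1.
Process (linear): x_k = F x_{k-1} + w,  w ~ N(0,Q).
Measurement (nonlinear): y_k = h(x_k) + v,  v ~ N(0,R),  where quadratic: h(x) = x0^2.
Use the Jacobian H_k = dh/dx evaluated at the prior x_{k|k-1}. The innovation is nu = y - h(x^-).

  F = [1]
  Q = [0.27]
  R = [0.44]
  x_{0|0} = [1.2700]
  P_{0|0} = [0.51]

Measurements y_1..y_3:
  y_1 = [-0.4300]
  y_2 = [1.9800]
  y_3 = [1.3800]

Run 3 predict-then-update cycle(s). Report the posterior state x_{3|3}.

x_post = [1.1898]

step 1: x^-=[1.2700]  P^-=[0.7800]  H_jac=[2.5400]  S=[5.4722]  K=[0.3620]  nu=[-2.0429]  x^+=[0.5304]  P^+=[0.0627]
step 2: x^-=[0.5304]  P^-=[0.3327]  H_jac=[1.0608]  S=[0.8144]  K=[0.4334]  nu=[1.6987]  x^+=[1.2666]  P^+=[0.1798]
step 3: x^-=[1.2666]  P^-=[0.4498]  H_jac=[2.5331]  S=[3.3260]  K=[0.3425]  nu=[-0.2242]  x^+=[1.1898]  P^+=[0.0595]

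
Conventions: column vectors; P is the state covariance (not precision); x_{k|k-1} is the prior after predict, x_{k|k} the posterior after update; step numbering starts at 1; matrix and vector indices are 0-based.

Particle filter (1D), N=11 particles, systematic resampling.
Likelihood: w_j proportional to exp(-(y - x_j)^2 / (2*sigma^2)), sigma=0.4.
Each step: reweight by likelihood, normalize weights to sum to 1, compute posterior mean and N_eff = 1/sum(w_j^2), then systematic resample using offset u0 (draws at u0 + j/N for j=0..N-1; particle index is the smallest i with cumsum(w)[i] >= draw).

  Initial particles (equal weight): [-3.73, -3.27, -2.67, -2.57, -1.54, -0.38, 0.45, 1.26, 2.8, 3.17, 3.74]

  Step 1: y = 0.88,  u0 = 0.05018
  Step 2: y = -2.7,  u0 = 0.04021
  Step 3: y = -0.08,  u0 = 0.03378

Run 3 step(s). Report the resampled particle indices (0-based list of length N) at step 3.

step 1: w=[0.0000, 0.0000, 0.0000, 0.0000, 0.0000, 0.0058, 0.4657, 0.5285, 0.0000, 0.0000, 0.0000]  mean=0.8733  Neff=2.0153  idx=[6, 6, 6, 6, 6, 7, 7, 7, 7, 7, 7]
step 2: w=[0.2000, 0.2000, 0.2000, 0.2000, 0.2000, 0.0000, 0.0000, 0.0000, 0.0000, 0.0000, 0.0000]  mean=0.4500  Neff=5.0000  idx=[0, 0, 1, 1, 2, 2, 2, 3, 3, 4, 4]
step 3: w=[0.0909, 0.0909, 0.0909, 0.0909, 0.0909, 0.0909, 0.0909, 0.0909, 0.0909, 0.0909, 0.0909]  mean=0.4500  Neff=11.0000  idx=[0, 1, 2, 3, 4, 5, 6, 7, 8, 9, 10]

resampled_idx = [0, 1, 2, 3, 4, 5, 6, 7, 8, 9, 10]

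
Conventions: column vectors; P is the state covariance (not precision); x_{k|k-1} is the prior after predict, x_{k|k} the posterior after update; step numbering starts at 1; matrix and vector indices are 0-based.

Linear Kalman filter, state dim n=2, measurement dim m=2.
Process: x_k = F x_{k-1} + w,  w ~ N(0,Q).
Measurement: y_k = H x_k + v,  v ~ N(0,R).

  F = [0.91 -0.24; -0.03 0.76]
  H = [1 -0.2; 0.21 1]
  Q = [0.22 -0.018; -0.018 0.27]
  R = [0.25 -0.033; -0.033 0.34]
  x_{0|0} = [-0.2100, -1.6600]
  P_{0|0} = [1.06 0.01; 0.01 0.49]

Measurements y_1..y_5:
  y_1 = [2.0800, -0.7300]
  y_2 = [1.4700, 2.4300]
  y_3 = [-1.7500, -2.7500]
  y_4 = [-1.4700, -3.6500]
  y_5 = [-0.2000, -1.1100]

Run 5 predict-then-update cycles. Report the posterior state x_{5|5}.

x_post = [-0.5718, -1.2218]

step 1: x^-=[0.2073, -1.2553]  P^-=[1.1216 -0.1293; -0.1293 0.5535]  S=[1.4455 -0.0321; -0.0321 0.8887]  K=[0.7971 0.1483; -0.1530 0.5868]  nu=[1.6216, 0.4818]  x^+=[1.5714, -1.2208]  P^+=[0.1912 -0.0160; -0.0160 0.2079]
step 2: x^-=[1.7230, -0.9749]  P^-=[0.3973 -0.0724; -0.0724 0.3910]  S=[0.6919 -0.0971; -0.0971 0.7181]  K=[0.6089 0.0977; -0.1470 0.5034]  nu=[-0.4479, 3.0431]  x^+=[1.7476, 0.6229]  P^+=[0.1455 -0.0174; -0.0174 0.1797]
step 3: x^-=[1.4409, 0.4210]  P^-=[0.3585 -0.0669; -0.0669 0.3747]  S=[0.6502 -0.0968; -0.0968 0.7024]  K=[0.5857 0.0926; -0.1447 0.4935]  nu=[-3.1067, -3.4736]  x^+=[-0.7002, -0.8437]  P^+=[0.1399 -0.0172; -0.0172 0.1762]
step 4: x^-=[-0.4347, -0.6202]  P^-=[0.3535 -0.0660; -0.0660 0.3727]  S=[0.6448 -0.0965; -0.0965 0.7006]  K=[0.5825 0.0920; -0.1442 0.4923]  nu=[-1.1594, -2.9385]  x^+=[-1.3804, -1.8997]  P^+=[0.1392 -0.0172; -0.0172 0.1758]
step 5: x^-=[-0.8003, -1.4023]  P^-=[0.3529 -0.0658; -0.0658 0.3724]  S=[0.6441 -0.0965; -0.0965 0.7003]  K=[0.5821 0.0920; -0.1442 0.4922]  nu=[0.3198, 0.4604]  x^+=[-0.5718, -1.2218]  P^+=[0.1390 -0.0171; -0.0171 0.1757]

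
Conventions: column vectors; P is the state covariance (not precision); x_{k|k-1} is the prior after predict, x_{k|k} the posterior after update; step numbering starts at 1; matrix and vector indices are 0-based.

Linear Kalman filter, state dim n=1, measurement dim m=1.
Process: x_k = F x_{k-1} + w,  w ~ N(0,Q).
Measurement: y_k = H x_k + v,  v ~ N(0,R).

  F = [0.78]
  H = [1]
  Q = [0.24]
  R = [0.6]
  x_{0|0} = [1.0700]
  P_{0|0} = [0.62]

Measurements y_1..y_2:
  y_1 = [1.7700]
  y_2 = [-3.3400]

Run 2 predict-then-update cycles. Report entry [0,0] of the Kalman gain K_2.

K[0,0] = 0.4147

step 1: x^-=[0.8346]  P^-=[0.6172]  S=[1.2172]  K=[0.5071]  nu=[0.9354]  x^+=[1.3089]  P^+=[0.3042]
step 2: x^-=[1.0210]  P^-=[0.4251]  S=[1.0251]  K=[0.4147]  nu=[-4.3610]  x^+=[-0.7875]  P^+=[0.2488]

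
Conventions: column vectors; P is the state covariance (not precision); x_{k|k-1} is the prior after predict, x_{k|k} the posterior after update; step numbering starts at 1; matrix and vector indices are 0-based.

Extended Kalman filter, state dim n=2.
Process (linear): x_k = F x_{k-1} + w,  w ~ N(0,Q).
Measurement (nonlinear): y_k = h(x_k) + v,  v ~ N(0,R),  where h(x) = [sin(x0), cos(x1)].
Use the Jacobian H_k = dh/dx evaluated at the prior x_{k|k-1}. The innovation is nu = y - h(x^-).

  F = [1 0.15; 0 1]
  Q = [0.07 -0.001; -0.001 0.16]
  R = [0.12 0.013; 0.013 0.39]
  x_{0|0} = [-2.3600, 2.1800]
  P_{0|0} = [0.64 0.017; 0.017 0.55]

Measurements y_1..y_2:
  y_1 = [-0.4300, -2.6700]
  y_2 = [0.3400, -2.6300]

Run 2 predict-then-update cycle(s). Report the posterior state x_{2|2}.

step 1: x^-=[-2.0330, 2.1800]  P^-=[0.7275 0.0985; 0.0985 0.7100]  H_jac=[-0.4459 0.0000; 0.0000 -0.8201]  S=[0.2647 0.0490; 0.0490 0.8675]  K=[-1.2213 -0.0241; -0.0421 -0.6688]  nu=[0.4651, -2.0978]  x^+=[-2.5504, 3.5635]  P^+=[0.3294 0.0308; 0.0308 0.3187]
step 2: x^-=[-2.0159, 3.5635]  P^-=[0.4158 0.0776; 0.0776 0.4787]  H_jac=[-0.4305 0.0000; 0.0000 0.4095]  S=[0.1971 -0.0007; -0.0007 0.4703]  K=[-0.9081 0.0663; -0.1682 0.4166]  nu=[1.2426, -1.7177]  x^+=[-3.2581, 2.6390]  P^+=[0.2511 0.0343; 0.0343 0.3914]

x_post = [-3.2581, 2.6390]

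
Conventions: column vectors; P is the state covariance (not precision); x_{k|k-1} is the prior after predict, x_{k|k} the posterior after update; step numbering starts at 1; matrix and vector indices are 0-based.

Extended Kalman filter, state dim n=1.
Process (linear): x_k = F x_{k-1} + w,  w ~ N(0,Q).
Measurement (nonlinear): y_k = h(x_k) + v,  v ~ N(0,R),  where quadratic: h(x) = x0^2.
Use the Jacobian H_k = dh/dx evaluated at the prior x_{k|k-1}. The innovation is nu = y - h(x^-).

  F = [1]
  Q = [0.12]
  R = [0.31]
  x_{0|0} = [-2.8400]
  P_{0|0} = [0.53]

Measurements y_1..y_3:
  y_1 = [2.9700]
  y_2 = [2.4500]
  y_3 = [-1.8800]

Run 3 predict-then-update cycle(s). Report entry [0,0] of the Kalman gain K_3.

step 1: x^-=[-2.8400]  P^-=[0.6500]  H_jac=[-5.6800]  S=[21.2806]  K=[-0.1735]  nu=[-5.0956]  x^+=[-1.9560]  P^+=[0.0095]
step 2: x^-=[-1.9560]  P^-=[0.1295]  H_jac=[-3.9119]  S=[2.2913]  K=[-0.2210]  nu=[-1.3758]  x^+=[-1.6519]  P^+=[0.0175]
step 3: x^-=[-1.6519]  P^-=[0.1375]  H_jac=[-3.3037]  S=[1.8109]  K=[-0.2509]  nu=[-4.6086]  x^+=[-0.4957]  P^+=[0.0235]

K[0,0] = -0.2509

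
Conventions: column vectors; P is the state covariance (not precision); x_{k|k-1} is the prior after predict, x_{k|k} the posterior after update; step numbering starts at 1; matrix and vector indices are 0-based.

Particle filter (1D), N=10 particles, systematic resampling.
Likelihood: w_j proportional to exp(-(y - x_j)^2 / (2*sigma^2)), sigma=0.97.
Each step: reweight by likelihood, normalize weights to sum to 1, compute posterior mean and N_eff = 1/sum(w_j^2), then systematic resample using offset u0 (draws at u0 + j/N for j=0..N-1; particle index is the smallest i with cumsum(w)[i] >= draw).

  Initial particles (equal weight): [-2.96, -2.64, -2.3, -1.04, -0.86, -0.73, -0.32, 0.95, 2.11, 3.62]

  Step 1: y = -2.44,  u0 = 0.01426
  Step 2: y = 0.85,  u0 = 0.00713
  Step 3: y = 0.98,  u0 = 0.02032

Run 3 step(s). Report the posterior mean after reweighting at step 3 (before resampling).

step 1: w=[0.2305, 0.2605, 0.2633, 0.0939, 0.0706, 0.0563, 0.0244, 0.0006, 0.0000, 0.0000]  mean=-2.1821  Neff=4.8113  idx=[0, 0, 0, 1, 1, 2, 2, 2, 3, 4]
step 2: w=[0.0012, 0.0012, 0.0012, 0.0041, 0.0041, 0.0135, 0.0135, 0.0135, 0.3932, 0.5548]  mean=-1.0107  Neff=2.1599  idx=[3, 8, 8, 8, 8, 9, 9, 9, 9, 9]
step 3: w=[0.0007, 0.0890, 0.0890, 0.0890, 0.0890, 0.1287, 0.1287, 0.1287, 0.1287, 0.1287]  mean=-0.9254  Neff=8.7370  idx=[1, 2, 3, 4, 5, 6, 7, 7, 8, 9]

post_mean = -0.9254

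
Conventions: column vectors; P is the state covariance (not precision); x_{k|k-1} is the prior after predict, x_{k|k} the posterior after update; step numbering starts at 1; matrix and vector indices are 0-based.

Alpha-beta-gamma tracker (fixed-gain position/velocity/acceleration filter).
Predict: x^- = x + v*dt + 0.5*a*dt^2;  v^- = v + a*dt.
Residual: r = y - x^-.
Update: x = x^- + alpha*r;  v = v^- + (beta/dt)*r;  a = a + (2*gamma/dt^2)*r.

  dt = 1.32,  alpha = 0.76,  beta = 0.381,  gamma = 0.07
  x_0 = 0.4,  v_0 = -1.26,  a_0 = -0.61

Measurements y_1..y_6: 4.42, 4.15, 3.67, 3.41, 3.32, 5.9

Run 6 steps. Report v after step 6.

v_post = 0.6428

step 1: x_pred=-1.7946  r=6.2146  x^+=2.9285  v^+=-0.2714  a^+=-0.1107
step 2: x_pred=2.4738  r=1.6762  x^+=3.7477  v^+=0.0663  a^+=0.0240
step 3: x_pred=3.8562  r=-0.1862  x^+=3.7147  v^+=0.0443  a^+=0.0091
step 4: x_pred=3.7810  r=-0.3710  x^+=3.4990  v^+=-0.0508  a^+=-0.0207
step 5: x_pred=3.4139  r=-0.0939  x^+=3.3425  v^+=-0.1053  a^+=-0.0283
step 6: x_pred=3.1788  r=2.7212  x^+=5.2469  v^+=0.6428  a^+=0.1904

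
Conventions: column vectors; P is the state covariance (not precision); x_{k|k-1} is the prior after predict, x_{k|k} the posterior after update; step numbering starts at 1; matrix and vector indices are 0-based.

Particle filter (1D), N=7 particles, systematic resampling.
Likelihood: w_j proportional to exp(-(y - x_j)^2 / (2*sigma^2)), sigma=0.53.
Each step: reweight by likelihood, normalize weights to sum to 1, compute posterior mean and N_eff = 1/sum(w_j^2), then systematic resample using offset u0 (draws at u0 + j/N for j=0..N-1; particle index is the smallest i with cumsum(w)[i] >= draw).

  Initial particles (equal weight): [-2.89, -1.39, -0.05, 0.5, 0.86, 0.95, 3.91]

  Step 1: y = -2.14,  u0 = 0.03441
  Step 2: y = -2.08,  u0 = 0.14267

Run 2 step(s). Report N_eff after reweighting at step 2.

N_eff = 6.8234

step 1: w=[0.4997, 0.4997, 0.0006, 0.0000, 0.0000, 0.0000, 0.0000]  mean=-2.1388  Neff=2.0023  idx=[0, 0, 0, 0, 1, 1, 1]
step 2: w=[0.1230, 0.1230, 0.1230, 0.1230, 0.1694, 0.1694, 0.1694]  mean=-2.1277  Neff=6.8234  idx=[1, 2, 3, 4, 5, 6, 6]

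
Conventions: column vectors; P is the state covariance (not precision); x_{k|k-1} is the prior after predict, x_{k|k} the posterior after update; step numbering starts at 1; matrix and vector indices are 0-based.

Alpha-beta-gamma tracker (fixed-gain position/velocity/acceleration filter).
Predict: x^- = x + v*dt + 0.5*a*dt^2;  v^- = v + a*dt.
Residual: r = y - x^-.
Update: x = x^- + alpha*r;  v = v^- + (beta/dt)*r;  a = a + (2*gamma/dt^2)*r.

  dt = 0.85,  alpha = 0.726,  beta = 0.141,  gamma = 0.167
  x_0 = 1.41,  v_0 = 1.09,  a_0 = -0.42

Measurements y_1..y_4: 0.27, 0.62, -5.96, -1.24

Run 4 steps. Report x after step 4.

x_post = -3.1438

step 1: x_pred=2.1848  r=-1.9148  x^+=0.7946  v^+=0.4154  a^+=-1.3052
step 2: x_pred=0.6762  r=-0.0562  x^+=0.6354  v^+=-0.7033  a^+=-1.3312
step 3: x_pred=-0.4433  r=-5.5167  x^+=-4.4484  v^+=-2.7500  a^+=-3.8814
step 4: x_pred=-8.1881  r=6.9481  x^+=-3.1438  v^+=-4.8966  a^+=-0.6695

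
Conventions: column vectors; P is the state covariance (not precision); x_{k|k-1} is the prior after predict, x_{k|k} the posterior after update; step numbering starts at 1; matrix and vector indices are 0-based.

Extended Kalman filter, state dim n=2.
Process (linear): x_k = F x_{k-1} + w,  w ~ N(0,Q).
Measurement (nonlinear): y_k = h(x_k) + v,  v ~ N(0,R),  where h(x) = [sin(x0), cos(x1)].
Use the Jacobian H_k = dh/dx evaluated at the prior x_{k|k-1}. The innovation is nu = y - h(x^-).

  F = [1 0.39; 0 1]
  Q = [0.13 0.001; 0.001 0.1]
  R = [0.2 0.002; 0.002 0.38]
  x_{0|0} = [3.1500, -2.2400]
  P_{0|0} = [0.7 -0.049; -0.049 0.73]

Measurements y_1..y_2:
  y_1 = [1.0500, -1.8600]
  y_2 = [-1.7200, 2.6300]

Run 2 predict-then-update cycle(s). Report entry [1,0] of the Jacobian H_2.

step 1: x^-=[2.2764, -2.2400]  P^-=[0.9028 0.2367; 0.2367 0.8300]  H_jac=[-0.6485 0.0000; 0.0000 0.7843]  S=[0.5797 -0.1184; -0.1184 0.8906]  K=[-0.9944 0.0763; -0.1187 0.7152]  nu=[0.2888, -1.2396]  x^+=[1.8947, -3.1609]  P^+=[0.3065 0.0344; 0.0344 0.3462]
step 2: x^-=[0.6620, -3.1609]  P^-=[0.5160 0.1704; 0.1704 0.4462]  H_jac=[0.7888 0.0000; 0.0000 -0.0193]  S=[0.5210 -0.0006; -0.0006 0.3802]  K=[0.7811 -0.0074; 0.2580 -0.0222]  nu=[-2.3347, 3.6298]  x^+=[-1.1886, -3.8438]  P^+=[0.1980 0.0654; 0.0654 0.4113]

H_jac[1,0] = 0.0000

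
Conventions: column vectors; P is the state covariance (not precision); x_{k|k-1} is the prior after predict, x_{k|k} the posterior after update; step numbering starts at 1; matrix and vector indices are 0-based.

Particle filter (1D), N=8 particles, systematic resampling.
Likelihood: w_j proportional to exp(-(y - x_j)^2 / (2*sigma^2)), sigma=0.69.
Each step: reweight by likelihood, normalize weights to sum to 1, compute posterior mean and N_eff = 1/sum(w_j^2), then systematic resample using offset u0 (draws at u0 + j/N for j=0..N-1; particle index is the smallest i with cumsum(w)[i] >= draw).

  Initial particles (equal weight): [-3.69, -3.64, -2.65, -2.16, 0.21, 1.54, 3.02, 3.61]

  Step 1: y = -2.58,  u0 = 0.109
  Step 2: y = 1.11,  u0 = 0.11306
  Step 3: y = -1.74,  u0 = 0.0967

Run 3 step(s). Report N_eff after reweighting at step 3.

N_eff = 8.0000

step 1: w=[0.1139, 0.1276, 0.4132, 0.3451, 0.0001, 0.0000, 0.0000, 0.0000]  mean=-2.7254  Neff=3.1335  idx=[0, 1, 2, 2, 2, 3, 3, 3]
step 2: w=[0.0000, 0.0000, 0.0087, 0.0087, 0.0087, 0.3246, 0.3246, 0.3246]  mean=-2.1728  Neff=3.1610  idx=[5, 5, 6, 6, 6, 7, 7, 7]
step 3: w=[0.1250, 0.1250, 0.1250, 0.1250, 0.1250, 0.1250, 0.1250, 0.1250]  mean=-2.1600  Neff=8.0000  idx=[0, 1, 2, 3, 4, 5, 6, 7]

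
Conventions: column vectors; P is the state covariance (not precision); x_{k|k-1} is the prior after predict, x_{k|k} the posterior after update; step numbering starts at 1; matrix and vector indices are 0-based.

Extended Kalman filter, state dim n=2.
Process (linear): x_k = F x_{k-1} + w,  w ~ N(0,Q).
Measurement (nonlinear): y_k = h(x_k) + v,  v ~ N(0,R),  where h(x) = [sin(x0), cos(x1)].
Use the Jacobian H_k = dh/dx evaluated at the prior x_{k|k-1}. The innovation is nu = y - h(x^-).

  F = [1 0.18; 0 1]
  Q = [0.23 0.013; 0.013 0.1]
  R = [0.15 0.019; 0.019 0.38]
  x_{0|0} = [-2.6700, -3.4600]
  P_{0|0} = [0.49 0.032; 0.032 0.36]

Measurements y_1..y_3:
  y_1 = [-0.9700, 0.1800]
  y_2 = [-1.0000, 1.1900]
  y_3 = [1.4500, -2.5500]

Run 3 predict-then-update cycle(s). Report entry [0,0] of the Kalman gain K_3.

K[0,0] = -0.7021

step 1: x^-=[-3.2928, -3.4600]  P^-=[0.7432 0.1098; 0.1098 0.4600]  H_jac=[-0.9886 0.0000; 0.0000 -0.3131]  S=[0.8763 0.0530; 0.0530 0.4251]  K=[-0.8398 0.0238; -0.1042 -0.3258]  nu=[-1.1206, 1.1297]  x^+=[-2.3248, -3.7113]  P^+=[0.1270 0.0221; 0.0221 0.4018]
step 2: x^-=[-2.9928, -3.7113]  P^-=[0.3779 0.1074; 0.1074 0.5018]  H_jac=[-0.9889 0.0000; 0.0000 -0.5394]  S=[0.5196 0.0763; 0.0763 0.5260]  K=[-0.7184 -0.0059; -0.1316 -0.4955]  nu=[-0.8517, 2.0321]  x^+=[-2.3929, -4.6060]  P^+=[0.1091 0.0295; 0.0295 0.3537]
step 3: x^-=[-3.2220, -4.6060]  P^-=[0.3612 0.1062; 0.1062 0.4537]  H_jac=[-0.9968 0.0000; 0.0000 -0.9943]  S=[0.5088 0.1242; 0.1242 0.8286]  K=[-0.7021 -0.0221; -0.0779 -0.5328]  nu=[1.3696, -2.4438]  x^+=[-4.1295, -3.4107]  P^+=[0.1061 0.0219; 0.0219 0.2051]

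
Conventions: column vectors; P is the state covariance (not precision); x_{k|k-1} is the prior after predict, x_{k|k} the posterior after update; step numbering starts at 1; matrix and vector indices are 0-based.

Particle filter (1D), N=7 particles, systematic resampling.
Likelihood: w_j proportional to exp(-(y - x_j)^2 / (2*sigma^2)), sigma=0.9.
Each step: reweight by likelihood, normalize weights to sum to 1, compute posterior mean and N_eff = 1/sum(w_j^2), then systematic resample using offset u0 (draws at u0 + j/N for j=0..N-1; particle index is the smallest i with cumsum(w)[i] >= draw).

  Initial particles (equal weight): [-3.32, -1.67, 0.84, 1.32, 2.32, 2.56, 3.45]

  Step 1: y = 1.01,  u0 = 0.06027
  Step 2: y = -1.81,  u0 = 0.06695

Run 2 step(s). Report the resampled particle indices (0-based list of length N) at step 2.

resampled_idx = [0, 0, 1, 1, 2, 2, 3]

step 1: w=[0.0000, 0.0047, 0.3874, 0.3717, 0.1367, 0.0895, 0.0100]  mean=1.3890  Neff=3.1741  idx=[2, 2, 2, 3, 3, 4, 5]
step 2: w=[0.2973, 0.2973, 0.2973, 0.0536, 0.0536, 0.0006, 0.0002]  mean=0.8927  Neff=3.6908  idx=[0, 0, 1, 1, 2, 2, 3]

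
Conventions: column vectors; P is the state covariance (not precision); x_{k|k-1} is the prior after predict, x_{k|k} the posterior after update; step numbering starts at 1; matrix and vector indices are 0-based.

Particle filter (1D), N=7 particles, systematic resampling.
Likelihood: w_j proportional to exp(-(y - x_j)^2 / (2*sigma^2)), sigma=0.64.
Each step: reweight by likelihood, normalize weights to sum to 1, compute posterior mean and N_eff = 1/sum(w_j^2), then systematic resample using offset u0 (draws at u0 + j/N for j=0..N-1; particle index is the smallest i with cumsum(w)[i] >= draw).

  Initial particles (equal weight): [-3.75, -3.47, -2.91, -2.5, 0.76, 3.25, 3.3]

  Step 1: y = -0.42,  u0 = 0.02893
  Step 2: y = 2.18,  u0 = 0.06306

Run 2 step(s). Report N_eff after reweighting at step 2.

step 1: w=[0.0000, 0.0001, 0.0027, 0.0270, 0.9702, 0.0000, 0.0000]  mean=0.6616  Neff=1.0616  idx=[3, 4, 4, 4, 4, 4, 4]
step 2: w=[0.0000, 0.1667, 0.1667, 0.1667, 0.1667, 0.1667, 0.1667]  mean=0.7600  Neff=6.0000  idx=[1, 2, 3, 3, 4, 5, 6]

N_eff = 6.0000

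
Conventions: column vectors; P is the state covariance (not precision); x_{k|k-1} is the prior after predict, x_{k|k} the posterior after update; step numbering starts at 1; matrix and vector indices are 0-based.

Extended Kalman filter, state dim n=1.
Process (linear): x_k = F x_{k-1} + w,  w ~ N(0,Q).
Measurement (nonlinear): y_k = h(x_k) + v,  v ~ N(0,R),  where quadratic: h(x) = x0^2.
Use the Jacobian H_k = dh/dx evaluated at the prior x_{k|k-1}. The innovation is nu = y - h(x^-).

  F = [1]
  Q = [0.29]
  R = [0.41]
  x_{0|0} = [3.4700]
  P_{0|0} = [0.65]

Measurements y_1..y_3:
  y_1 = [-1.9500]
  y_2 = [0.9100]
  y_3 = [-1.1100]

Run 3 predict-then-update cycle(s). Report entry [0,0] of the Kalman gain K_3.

K[0,0] = 0.3612

step 1: x^-=[3.4700]  P^-=[0.9400]  H_jac=[6.9400]  S=[45.6838]  K=[0.1428]  nu=[-13.9909]  x^+=[1.4721]  P^+=[0.0084]
step 2: x^-=[1.4721]  P^-=[0.2984]  H_jac=[2.9442]  S=[2.9970]  K=[0.2932]  nu=[-1.2571]  x^+=[1.1035]  P^+=[0.0408]
step 3: x^-=[1.1035]  P^-=[0.3308]  H_jac=[2.2071]  S=[2.0216]  K=[0.3612]  nu=[-2.3278]  x^+=[0.2628]  P^+=[0.0671]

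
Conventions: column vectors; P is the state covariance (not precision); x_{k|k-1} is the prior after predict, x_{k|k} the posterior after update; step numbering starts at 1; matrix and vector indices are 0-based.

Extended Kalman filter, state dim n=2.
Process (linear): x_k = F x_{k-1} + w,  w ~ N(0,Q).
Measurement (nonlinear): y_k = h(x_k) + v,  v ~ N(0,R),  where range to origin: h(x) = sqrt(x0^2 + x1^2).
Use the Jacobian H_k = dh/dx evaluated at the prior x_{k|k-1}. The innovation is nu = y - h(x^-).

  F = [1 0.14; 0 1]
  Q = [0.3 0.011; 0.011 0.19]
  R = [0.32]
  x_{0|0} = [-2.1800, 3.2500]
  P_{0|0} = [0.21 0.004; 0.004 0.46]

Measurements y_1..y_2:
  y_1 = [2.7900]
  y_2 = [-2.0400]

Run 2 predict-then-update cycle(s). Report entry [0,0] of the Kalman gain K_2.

step 1: x^-=[-1.7250, 3.2500]  P^-=[0.5201 0.0794; 0.0794 0.6500]  H_jac=[-0.4688 0.8833]  S=[0.8757]  K=[-0.1984; 0.6131]  nu=[-0.8894]  x^+=[-1.5486, 2.7047]  P^+=[0.4857 0.1859; 0.1859 0.3208]
step 2: x^-=[-1.1699, 2.7047]  P^-=[0.8440 0.2418; 0.2418 0.5108]  H_jac=[-0.3970 0.9178]  S=[0.7071]  K=[-0.1600; 0.5273]  nu=[-4.9868]  x^+=[-0.3721, 0.0753]  P^+=[0.8259 0.3015; 0.3015 0.3142]

K[0,0] = -0.1600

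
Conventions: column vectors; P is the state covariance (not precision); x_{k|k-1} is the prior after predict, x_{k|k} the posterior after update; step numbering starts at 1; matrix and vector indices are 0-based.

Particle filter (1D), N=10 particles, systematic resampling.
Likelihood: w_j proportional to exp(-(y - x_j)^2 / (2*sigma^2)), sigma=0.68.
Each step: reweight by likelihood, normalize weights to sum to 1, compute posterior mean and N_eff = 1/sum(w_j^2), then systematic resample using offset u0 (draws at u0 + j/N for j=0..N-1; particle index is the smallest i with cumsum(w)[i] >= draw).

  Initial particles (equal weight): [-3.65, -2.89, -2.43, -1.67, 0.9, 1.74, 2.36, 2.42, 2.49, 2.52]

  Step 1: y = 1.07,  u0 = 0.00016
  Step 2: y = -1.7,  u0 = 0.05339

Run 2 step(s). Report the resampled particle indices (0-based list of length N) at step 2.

step 1: w=[0.0000, 0.0000, 0.0000, 0.0001, 0.4603, 0.2923, 0.0785, 0.0662, 0.0537, 0.0489]  mean=1.5250  Neff=3.1937  idx=[4, 4, 4, 4, 4, 5, 5, 5, 6, 8]
step 2: w=[0.1995, 0.1995, 0.1995, 0.1995, 0.1995, 0.0008, 0.0008, 0.0008, 0.0000, 0.0000]  mean=0.9021  Neff=5.0249  idx=[0, 0, 1, 1, 2, 2, 3, 3, 4, 4]

resampled_idx = [0, 0, 1, 1, 2, 2, 3, 3, 4, 4]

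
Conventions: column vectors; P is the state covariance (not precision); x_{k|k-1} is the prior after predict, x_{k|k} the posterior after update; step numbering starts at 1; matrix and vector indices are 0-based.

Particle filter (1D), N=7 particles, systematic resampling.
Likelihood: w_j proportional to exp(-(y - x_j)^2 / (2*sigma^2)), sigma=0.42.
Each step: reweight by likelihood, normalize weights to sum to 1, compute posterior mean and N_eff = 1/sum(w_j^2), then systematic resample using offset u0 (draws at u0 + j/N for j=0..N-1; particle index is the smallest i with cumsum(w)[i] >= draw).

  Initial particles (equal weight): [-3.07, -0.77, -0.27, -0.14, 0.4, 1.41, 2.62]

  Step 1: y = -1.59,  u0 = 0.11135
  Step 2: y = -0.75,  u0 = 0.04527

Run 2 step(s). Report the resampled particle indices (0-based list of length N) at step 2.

resampled_idx = [0, 1, 2, 3, 4, 4, 5]

step 1: w=[0.0125, 0.9266, 0.0446, 0.0161, 0.0001, 0.0000, 0.0000]  mean=-0.7663  Neff=1.1613  idx=[1, 1, 1, 1, 1, 1, 2]
step 2: w=[0.1533, 0.1533, 0.1533, 0.1533, 0.1533, 0.1533, 0.0799]  mean=-0.7300  Neff=6.7805  idx=[0, 1, 2, 3, 4, 4, 5]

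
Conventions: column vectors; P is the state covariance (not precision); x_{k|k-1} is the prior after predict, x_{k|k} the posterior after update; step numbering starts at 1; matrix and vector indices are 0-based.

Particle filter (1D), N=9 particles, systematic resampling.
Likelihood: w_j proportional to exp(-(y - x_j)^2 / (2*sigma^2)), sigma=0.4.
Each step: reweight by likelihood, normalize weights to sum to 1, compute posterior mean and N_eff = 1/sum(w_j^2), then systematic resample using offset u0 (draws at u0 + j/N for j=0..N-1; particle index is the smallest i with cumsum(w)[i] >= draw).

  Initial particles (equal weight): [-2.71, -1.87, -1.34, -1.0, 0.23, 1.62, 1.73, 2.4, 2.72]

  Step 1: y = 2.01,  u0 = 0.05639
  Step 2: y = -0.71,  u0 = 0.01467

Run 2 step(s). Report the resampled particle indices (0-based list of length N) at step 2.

resampled_idx = [0, 0, 0, 0, 1, 1, 1, 3, 4]

step 1: w=[0.0000, 0.0000, 0.0000, 0.0000, 0.0000, 0.2784, 0.3505, 0.2784, 0.0927]  mean=1.9776  Neff=3.4909  idx=[5, 5, 6, 6, 6, 6, 7, 7, 8]
step 2: w=[0.3602, 0.3602, 0.0699, 0.0699, 0.0699, 0.0699, 0.0000, 0.0000, 0.0000]  mean=1.6508  Neff=3.5837  idx=[0, 0, 0, 0, 1, 1, 1, 3, 4]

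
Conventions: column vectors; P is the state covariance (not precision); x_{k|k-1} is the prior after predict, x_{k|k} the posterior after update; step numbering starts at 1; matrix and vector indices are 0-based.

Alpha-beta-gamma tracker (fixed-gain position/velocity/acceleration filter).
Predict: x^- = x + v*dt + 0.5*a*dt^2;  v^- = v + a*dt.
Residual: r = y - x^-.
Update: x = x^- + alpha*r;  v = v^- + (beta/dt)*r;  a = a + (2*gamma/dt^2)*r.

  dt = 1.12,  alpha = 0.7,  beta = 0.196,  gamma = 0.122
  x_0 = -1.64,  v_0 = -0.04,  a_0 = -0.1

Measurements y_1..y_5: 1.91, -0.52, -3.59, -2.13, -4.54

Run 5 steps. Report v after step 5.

v_post = -1.5998

step 1: x_pred=-1.7475  r=3.6575  x^+=0.8127  v^+=0.4881  a^+=0.6114
step 2: x_pred=1.7429  r=-2.2629  x^+=0.1589  v^+=0.7769  a^+=0.1713
step 3: x_pred=1.1364  r=-4.7264  x^+=-2.1721  v^+=0.1416  a^+=-0.7481
step 4: x_pred=-2.4827  r=0.3527  x^+=-2.2358  v^+=-0.6345  a^+=-0.6795
step 5: x_pred=-3.3726  r=-1.1674  x^+=-4.1898  v^+=-1.5998  a^+=-0.9065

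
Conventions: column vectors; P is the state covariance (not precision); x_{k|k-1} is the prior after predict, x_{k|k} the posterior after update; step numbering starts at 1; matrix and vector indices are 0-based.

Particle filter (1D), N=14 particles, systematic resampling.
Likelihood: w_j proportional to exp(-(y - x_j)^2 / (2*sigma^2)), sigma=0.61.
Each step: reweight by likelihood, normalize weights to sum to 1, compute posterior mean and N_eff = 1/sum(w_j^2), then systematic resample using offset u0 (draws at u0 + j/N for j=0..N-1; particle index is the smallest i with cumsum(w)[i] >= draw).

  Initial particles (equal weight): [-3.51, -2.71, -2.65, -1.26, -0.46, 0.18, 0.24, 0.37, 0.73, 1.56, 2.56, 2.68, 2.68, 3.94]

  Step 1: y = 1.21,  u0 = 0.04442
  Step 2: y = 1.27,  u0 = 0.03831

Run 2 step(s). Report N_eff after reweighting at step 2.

N_eff = 10.9125

step 1: w=[0.0000, 0.0000, 0.0000, 0.0001, 0.0087, 0.0886, 0.1041, 0.1429, 0.2705, 0.3127, 0.0319, 0.0202, 0.0202, 0.0000]  mean=0.9650  Neff=4.7166  idx=[5, 6, 6, 7, 7, 8, 8, 8, 9, 9, 9, 9, 9, 11]
step 2: w=[0.0256, 0.0304, 0.0304, 0.0425, 0.0425, 0.0853, 0.0853, 0.0853, 0.1128, 0.1128, 0.1128, 0.1128, 0.1128, 0.0087]  mean=1.1406  Neff=10.9125  idx=[1, 3, 5, 5, 6, 7, 8, 8, 9, 10, 10, 11, 12, 12]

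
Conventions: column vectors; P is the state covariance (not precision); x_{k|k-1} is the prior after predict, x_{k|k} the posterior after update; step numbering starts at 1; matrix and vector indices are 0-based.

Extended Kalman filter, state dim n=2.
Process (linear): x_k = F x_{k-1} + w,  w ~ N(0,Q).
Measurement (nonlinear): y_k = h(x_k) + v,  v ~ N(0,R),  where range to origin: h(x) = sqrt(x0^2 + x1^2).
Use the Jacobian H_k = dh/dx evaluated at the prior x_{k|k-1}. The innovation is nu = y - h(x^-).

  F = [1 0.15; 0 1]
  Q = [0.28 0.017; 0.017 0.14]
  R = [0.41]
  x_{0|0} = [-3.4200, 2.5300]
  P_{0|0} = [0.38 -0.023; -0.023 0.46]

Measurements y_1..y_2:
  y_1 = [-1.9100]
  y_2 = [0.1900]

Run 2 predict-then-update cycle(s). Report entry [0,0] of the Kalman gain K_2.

step 1: x^-=[-3.0405, 2.5300]  P^-=[0.6635 0.0630; 0.0630 0.6000]  H_jac=[-0.7687 0.6396]  S=[0.9855]  K=[-0.4766; 0.3403]  nu=[-5.8654]  x^+=[-0.2451, 0.5342]  P^+=[0.4396 0.2228; 0.2228 0.4859]
step 2: x^-=[-0.1650, 0.5342]  P^-=[0.7974 0.3127; 0.3127 0.6259]  H_jac=[-0.2952 0.9554]  S=[0.8745]  K=[0.0725; 0.5783]  nu=[-0.3691]  x^+=[-0.1918, 0.3207]  P^+=[0.7928 0.2760; 0.2760 0.3334]

K[0,0] = 0.0725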